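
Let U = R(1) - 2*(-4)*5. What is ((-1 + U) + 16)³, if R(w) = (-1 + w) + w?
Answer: 175616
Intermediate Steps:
R(w) = -1 + 2*w
U = 41 (U = (-1 + 2*1) - 2*(-4)*5 = (-1 + 2) + 8*5 = 1 + 40 = 41)
((-1 + U) + 16)³ = ((-1 + 41) + 16)³ = (40 + 16)³ = 56³ = 175616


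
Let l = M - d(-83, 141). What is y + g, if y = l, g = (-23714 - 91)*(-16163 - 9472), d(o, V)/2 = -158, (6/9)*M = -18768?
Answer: 610213339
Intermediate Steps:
M = -28152 (M = (3/2)*(-18768) = -28152)
d(o, V) = -316 (d(o, V) = 2*(-158) = -316)
l = -27836 (l = -28152 - 1*(-316) = -28152 + 316 = -27836)
g = 610241175 (g = -23805*(-25635) = 610241175)
y = -27836
y + g = -27836 + 610241175 = 610213339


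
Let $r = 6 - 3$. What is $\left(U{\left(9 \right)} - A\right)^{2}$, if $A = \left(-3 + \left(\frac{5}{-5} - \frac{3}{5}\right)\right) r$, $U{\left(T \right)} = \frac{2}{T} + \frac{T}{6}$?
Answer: $\frac{1951609}{8100} \approx 240.94$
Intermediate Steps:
$r = 3$
$U{\left(T \right)} = \frac{2}{T} + \frac{T}{6}$ ($U{\left(T \right)} = \frac{2}{T} + T \frac{1}{6} = \frac{2}{T} + \frac{T}{6}$)
$A = - \frac{69}{5}$ ($A = \left(-3 + \left(\frac{5}{-5} - \frac{3}{5}\right)\right) 3 = \left(-3 + \left(5 \left(- \frac{1}{5}\right) - \frac{3}{5}\right)\right) 3 = \left(-3 - \frac{8}{5}\right) 3 = \left(- \frac{23}{5}\right) 3 = - \frac{69}{5} \approx -13.8$)
$\left(U{\left(9 \right)} - A\right)^{2} = \left(\left(\frac{2}{9} + \frac{1}{6} \cdot 9\right) - - \frac{69}{5}\right)^{2} = \left(\left(2 \cdot \frac{1}{9} + \frac{3}{2}\right) + \frac{69}{5}\right)^{2} = \left(\left(\frac{2}{9} + \frac{3}{2}\right) + \frac{69}{5}\right)^{2} = \left(\frac{31}{18} + \frac{69}{5}\right)^{2} = \left(\frac{1397}{90}\right)^{2} = \frac{1951609}{8100}$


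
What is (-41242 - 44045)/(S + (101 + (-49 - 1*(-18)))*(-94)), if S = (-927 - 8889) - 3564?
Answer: 85287/19960 ≈ 4.2729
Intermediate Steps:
S = -13380 (S = -9816 - 3564 = -13380)
(-41242 - 44045)/(S + (101 + (-49 - 1*(-18)))*(-94)) = (-41242 - 44045)/(-13380 + (101 + (-49 - 1*(-18)))*(-94)) = -85287/(-13380 + (101 + (-49 + 18))*(-94)) = -85287/(-13380 + (101 - 31)*(-94)) = -85287/(-13380 + 70*(-94)) = -85287/(-13380 - 6580) = -85287/(-19960) = -85287*(-1/19960) = 85287/19960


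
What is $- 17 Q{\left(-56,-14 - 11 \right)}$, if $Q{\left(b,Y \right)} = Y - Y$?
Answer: $0$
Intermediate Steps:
$Q{\left(b,Y \right)} = 0$
$- 17 Q{\left(-56,-14 - 11 \right)} = \left(-17\right) 0 = 0$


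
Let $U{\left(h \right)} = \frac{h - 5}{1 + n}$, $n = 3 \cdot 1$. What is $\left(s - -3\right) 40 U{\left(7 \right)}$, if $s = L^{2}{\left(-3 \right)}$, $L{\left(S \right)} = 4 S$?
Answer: $2940$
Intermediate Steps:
$n = 3$
$s = 144$ ($s = \left(4 \left(-3\right)\right)^{2} = \left(-12\right)^{2} = 144$)
$U{\left(h \right)} = - \frac{5}{4} + \frac{h}{4}$ ($U{\left(h \right)} = \frac{h - 5}{1 + 3} = \frac{-5 + h}{4} = \left(-5 + h\right) \frac{1}{4} = - \frac{5}{4} + \frac{h}{4}$)
$\left(s - -3\right) 40 U{\left(7 \right)} = \left(144 - -3\right) 40 \left(- \frac{5}{4} + \frac{1}{4} \cdot 7\right) = \left(144 + 3\right) 40 \left(- \frac{5}{4} + \frac{7}{4}\right) = 147 \cdot 40 \cdot \frac{1}{2} = 5880 \cdot \frac{1}{2} = 2940$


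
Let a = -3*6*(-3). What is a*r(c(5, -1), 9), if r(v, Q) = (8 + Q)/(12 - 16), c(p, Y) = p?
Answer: -459/2 ≈ -229.50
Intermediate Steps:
r(v, Q) = -2 - Q/4 (r(v, Q) = (8 + Q)/(-4) = (8 + Q)*(-1/4) = -2 - Q/4)
a = 54 (a = -18*(-3) = 54)
a*r(c(5, -1), 9) = 54*(-2 - 1/4*9) = 54*(-2 - 9/4) = 54*(-17/4) = -459/2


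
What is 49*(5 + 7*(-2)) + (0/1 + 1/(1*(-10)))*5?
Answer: -883/2 ≈ -441.50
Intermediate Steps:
49*(5 + 7*(-2)) + (0/1 + 1/(1*(-10)))*5 = 49*(5 - 14) + (0*1 + 1*(-⅒))*5 = 49*(-9) + (0 - ⅒)*5 = -441 - ⅒*5 = -441 - ½ = -883/2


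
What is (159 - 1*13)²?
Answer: 21316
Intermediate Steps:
(159 - 1*13)² = (159 - 13)² = 146² = 21316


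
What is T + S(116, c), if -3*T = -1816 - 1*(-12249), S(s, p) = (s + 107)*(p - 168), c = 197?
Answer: 8968/3 ≈ 2989.3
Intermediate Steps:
S(s, p) = (-168 + p)*(107 + s) (S(s, p) = (107 + s)*(-168 + p) = (-168 + p)*(107 + s))
T = -10433/3 (T = -(-1816 - 1*(-12249))/3 = -(-1816 + 12249)/3 = -1/3*10433 = -10433/3 ≈ -3477.7)
T + S(116, c) = -10433/3 + (-17976 - 168*116 + 107*197 + 197*116) = -10433/3 + (-17976 - 19488 + 21079 + 22852) = -10433/3 + 6467 = 8968/3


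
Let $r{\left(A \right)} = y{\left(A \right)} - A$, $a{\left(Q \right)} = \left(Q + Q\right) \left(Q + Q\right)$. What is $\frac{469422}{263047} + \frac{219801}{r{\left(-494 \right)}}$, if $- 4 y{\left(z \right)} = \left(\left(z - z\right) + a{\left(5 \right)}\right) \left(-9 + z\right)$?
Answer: $\frac{63952869765}{3437761243} \approx 18.603$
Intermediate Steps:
$a{\left(Q \right)} = 4 Q^{2}$ ($a{\left(Q \right)} = 2 Q 2 Q = 4 Q^{2}$)
$y{\left(z \right)} = 225 - 25 z$ ($y{\left(z \right)} = - \frac{\left(\left(z - z\right) + 4 \cdot 5^{2}\right) \left(-9 + z\right)}{4} = - \frac{\left(0 + 4 \cdot 25\right) \left(-9 + z\right)}{4} = - \frac{\left(0 + 100\right) \left(-9 + z\right)}{4} = - \frac{100 \left(-9 + z\right)}{4} = - \frac{-900 + 100 z}{4} = 225 - 25 z$)
$r{\left(A \right)} = 225 - 26 A$ ($r{\left(A \right)} = \left(225 - 25 A\right) - A = 225 - 26 A$)
$\frac{469422}{263047} + \frac{219801}{r{\left(-494 \right)}} = \frac{469422}{263047} + \frac{219801}{225 - -12844} = 469422 \cdot \frac{1}{263047} + \frac{219801}{225 + 12844} = \frac{469422}{263047} + \frac{219801}{13069} = \frac{63952869765}{3437761243}$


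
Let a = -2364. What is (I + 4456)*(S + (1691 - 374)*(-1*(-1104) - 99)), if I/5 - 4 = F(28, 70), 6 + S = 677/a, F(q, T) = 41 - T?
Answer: 13551439482149/2364 ≈ 5.7324e+9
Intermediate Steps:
S = -14861/2364 (S = -6 + 677/(-2364) = -6 + 677*(-1/2364) = -6 - 677/2364 = -14861/2364 ≈ -6.2864)
I = -125 (I = 20 + 5*(41 - 1*70) = 20 + 5*(41 - 70) = 20 + 5*(-29) = 20 - 145 = -125)
(I + 4456)*(S + (1691 - 374)*(-1*(-1104) - 99)) = (-125 + 4456)*(-14861/2364 + (1691 - 374)*(-1*(-1104) - 99)) = 4331*(-14861/2364 + 1317*(1104 - 99)) = 4331*(-14861/2364 + 1317*1005) = 4331*(-14861/2364 + 1323585) = 4331*(3128940079/2364) = 13551439482149/2364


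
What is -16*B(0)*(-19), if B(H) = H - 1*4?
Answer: -1216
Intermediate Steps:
B(H) = -4 + H (B(H) = H - 4 = -4 + H)
-16*B(0)*(-19) = -16*(-4 + 0)*(-19) = -16*(-4)*(-19) = 64*(-19) = -1216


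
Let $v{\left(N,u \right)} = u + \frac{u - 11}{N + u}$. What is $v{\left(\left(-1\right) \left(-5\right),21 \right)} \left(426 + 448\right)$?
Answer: $\frac{242972}{13} \approx 18690.0$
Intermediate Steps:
$v{\left(N,u \right)} = u + \frac{-11 + u}{N + u}$
$v{\left(\left(-1\right) \left(-5\right),21 \right)} \left(426 + 448\right) = \frac{-11 + 21 + 21^{2} + \left(-1\right) \left(-5\right) 21}{\left(-1\right) \left(-5\right) + 21} \left(426 + 448\right) = \frac{-11 + 21 + 441 + 5 \cdot 21}{5 + 21} \cdot 874 = \frac{-11 + 21 + 441 + 105}{26} \cdot 874 = \frac{1}{26} \cdot 556 \cdot 874 = \frac{278}{13} \cdot 874 = \frac{242972}{13}$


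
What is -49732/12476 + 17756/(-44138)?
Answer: -302074359/68833211 ≈ -4.3885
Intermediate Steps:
-49732/12476 + 17756/(-44138) = -49732*1/12476 + 17756*(-1/44138) = -12433/3119 - 8878/22069 = -302074359/68833211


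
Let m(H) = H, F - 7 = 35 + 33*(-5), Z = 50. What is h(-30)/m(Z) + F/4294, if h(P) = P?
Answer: -13497/21470 ≈ -0.62864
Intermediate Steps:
F = -123 (F = 7 + (35 + 33*(-5)) = 7 + (35 - 165) = 7 - 130 = -123)
h(-30)/m(Z) + F/4294 = -30/50 - 123/4294 = -30*1/50 - 123*1/4294 = -⅗ - 123/4294 = -13497/21470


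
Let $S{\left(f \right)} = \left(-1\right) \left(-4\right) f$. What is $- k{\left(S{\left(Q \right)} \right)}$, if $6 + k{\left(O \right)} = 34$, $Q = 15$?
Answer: $-28$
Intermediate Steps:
$S{\left(f \right)} = 4 f$
$k{\left(O \right)} = 28$ ($k{\left(O \right)} = -6 + 34 = 28$)
$- k{\left(S{\left(Q \right)} \right)} = \left(-1\right) 28 = -28$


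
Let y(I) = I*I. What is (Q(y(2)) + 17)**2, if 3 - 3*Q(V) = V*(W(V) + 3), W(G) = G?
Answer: 676/9 ≈ 75.111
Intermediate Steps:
y(I) = I**2
Q(V) = 1 - V*(3 + V)/3 (Q(V) = 1 - V*(V + 3)/3 = 1 - V*(3 + V)/3)
(Q(y(2)) + 17)**2 = ((1 - 1*2**2 - (2**2)**2/3) + 17)**2 = ((1 - 1*4 - 1/3*4**2) + 17)**2 = ((1 - 4 - 1/3*16) + 17)**2 = ((1 - 4 - 16/3) + 17)**2 = (-25/3 + 17)**2 = (26/3)**2 = 676/9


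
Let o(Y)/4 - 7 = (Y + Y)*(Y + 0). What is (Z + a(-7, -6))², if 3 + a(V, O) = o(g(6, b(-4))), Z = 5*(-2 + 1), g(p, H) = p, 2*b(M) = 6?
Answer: 94864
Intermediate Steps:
b(M) = 3 (b(M) = (½)*6 = 3)
o(Y) = 28 + 8*Y² (o(Y) = 28 + 4*((Y + Y)*(Y + 0)) = 28 + 4*((2*Y)*Y) = 28 + 4*(2*Y²) = 28 + 8*Y²)
Z = -5 (Z = 5*(-1) = -5)
a(V, O) = 313 (a(V, O) = -3 + (28 + 8*6²) = -3 + (28 + 8*36) = -3 + (28 + 288) = -3 + 316 = 313)
(Z + a(-7, -6))² = (-5 + 313)² = 308² = 94864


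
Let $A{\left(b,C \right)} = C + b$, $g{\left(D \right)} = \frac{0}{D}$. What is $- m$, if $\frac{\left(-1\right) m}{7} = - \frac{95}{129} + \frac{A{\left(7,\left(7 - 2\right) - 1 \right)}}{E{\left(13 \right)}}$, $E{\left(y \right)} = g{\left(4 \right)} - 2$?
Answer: $- \frac{11263}{258} \approx -43.655$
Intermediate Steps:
$g{\left(D \right)} = 0$
$E{\left(y \right)} = -2$ ($E{\left(y \right)} = 0 - 2 = -2$)
$m = \frac{11263}{258}$ ($m = - 7 \left(- \frac{95}{129} + \frac{\left(\left(7 - 2\right) - 1\right) + 7}{-2}\right) = - 7 \left(\left(-95\right) \frac{1}{129} + \left(\left(5 - 1\right) + 7\right) \left(- \frac{1}{2}\right)\right) = - 7 \left(- \frac{95}{129} + \left(4 + 7\right) \left(- \frac{1}{2}\right)\right) = - 7 \left(- \frac{95}{129} + 11 \left(- \frac{1}{2}\right)\right) = - 7 \left(- \frac{95}{129} - \frac{11}{2}\right) = \left(-7\right) \left(- \frac{1609}{258}\right) = \frac{11263}{258} \approx 43.655$)
$- m = \left(-1\right) \frac{11263}{258} = - \frac{11263}{258}$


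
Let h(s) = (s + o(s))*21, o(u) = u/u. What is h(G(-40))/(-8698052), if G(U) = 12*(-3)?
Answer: 735/8698052 ≈ 8.4502e-5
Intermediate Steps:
o(u) = 1
G(U) = -36
h(s) = 21 + 21*s (h(s) = (s + 1)*21 = (1 + s)*21 = 21 + 21*s)
h(G(-40))/(-8698052) = (21 + 21*(-36))/(-8698052) = (21 - 756)*(-1/8698052) = -735*(-1/8698052) = 735/8698052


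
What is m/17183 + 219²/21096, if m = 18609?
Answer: 135187703/40276952 ≈ 3.3565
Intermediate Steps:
m/17183 + 219²/21096 = 18609/17183 + 219²/21096 = 18609*(1/17183) + 47961*(1/21096) = 18609/17183 + 5329/2344 = 135187703/40276952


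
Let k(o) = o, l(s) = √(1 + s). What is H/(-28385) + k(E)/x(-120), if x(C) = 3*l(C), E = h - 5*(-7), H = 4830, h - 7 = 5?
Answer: -138/811 - 47*I*√119/357 ≈ -0.17016 - 1.4362*I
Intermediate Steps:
h = 12 (h = 7 + 5 = 12)
E = 47 (E = 12 - 5*(-7) = 12 + 35 = 47)
x(C) = 3*√(1 + C)
H/(-28385) + k(E)/x(-120) = 4830/(-28385) + 47/((3*√(1 - 120))) = 4830*(-1/28385) + 47/((3*√(-119))) = -138/811 + 47/((3*(I*√119))) = -138/811 + 47/((3*I*√119)) = -138/811 + 47*(-I*√119/357) = -138/811 - 47*I*√119/357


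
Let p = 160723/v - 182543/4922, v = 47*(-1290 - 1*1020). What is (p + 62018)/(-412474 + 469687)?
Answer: 8280166143901/7643392762005 ≈ 1.0833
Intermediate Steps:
v = -108570 (v = 47*(-1290 - 1020) = 47*(-2310) = -108570)
p = -5152443029/133595385 (p = 160723/(-108570) - 182543/4922 = 160723*(-1/108570) - 182543*1/4922 = -160723/108570 - 182543/4922 = -5152443029/133595385 ≈ -38.568)
(p + 62018)/(-412474 + 469687) = (-5152443029/133595385 + 62018)/(-412474 + 469687) = (8280166143901/133595385)/57213 = (8280166143901/133595385)*(1/57213) = 8280166143901/7643392762005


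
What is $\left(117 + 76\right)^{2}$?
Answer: $37249$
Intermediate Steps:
$\left(117 + 76\right)^{2} = 193^{2} = 37249$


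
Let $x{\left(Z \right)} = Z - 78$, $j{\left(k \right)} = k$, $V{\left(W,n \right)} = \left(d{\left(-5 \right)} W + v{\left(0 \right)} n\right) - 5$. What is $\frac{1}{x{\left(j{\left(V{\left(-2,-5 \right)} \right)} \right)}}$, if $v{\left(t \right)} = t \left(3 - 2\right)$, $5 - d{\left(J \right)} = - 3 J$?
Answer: $- \frac{1}{63} \approx -0.015873$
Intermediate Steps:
$d{\left(J \right)} = 5 + 3 J$ ($d{\left(J \right)} = 5 - - 3 J = 5 + 3 J$)
$v{\left(t \right)} = t$ ($v{\left(t \right)} = t 1 = t$)
$V{\left(W,n \right)} = -5 - 10 W$ ($V{\left(W,n \right)} = \left(\left(5 + 3 \left(-5\right)\right) W + 0 n\right) - 5 = \left(\left(5 - 15\right) W + 0\right) - 5 = \left(- 10 W + 0\right) - 5 = - 10 W - 5 = -5 - 10 W$)
$x{\left(Z \right)} = -78 + Z$ ($x{\left(Z \right)} = Z - 78 = -78 + Z$)
$\frac{1}{x{\left(j{\left(V{\left(-2,-5 \right)} \right)} \right)}} = \frac{1}{-78 - -15} = \frac{1}{-78 + \left(-5 + 20\right)} = \frac{1}{-78 + 15} = \frac{1}{-63} = - \frac{1}{63}$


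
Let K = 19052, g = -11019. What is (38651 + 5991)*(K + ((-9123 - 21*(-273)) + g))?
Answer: 207272806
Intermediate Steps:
(38651 + 5991)*(K + ((-9123 - 21*(-273)) + g)) = (38651 + 5991)*(19052 + ((-9123 - 21*(-273)) - 11019)) = 44642*(19052 + ((-9123 + 5733) - 11019)) = 44642*(19052 + (-3390 - 11019)) = 44642*(19052 - 14409) = 44642*4643 = 207272806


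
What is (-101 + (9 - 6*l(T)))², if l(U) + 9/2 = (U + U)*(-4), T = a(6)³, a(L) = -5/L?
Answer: 697225/81 ≈ 8607.7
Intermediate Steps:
T = -125/216 (T = (-5/6)³ = (-5*⅙)³ = (-⅚)³ = -125/216 ≈ -0.57870)
l(U) = -9/2 - 8*U (l(U) = -9/2 + (U + U)*(-4) = -9/2 + (2*U)*(-4) = -9/2 - 8*U)
(-101 + (9 - 6*l(T)))² = (-101 + (9 - 6*(-9/2 - 8*(-125/216))))² = (-101 + (9 - 6*(-9/2 + 125/27)))² = (-101 + (9 - 6*7/54))² = (-101 + (9 - 7/9))² = (-101 + 74/9)² = (-835/9)² = 697225/81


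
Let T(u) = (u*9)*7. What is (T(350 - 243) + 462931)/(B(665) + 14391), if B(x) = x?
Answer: 58709/1882 ≈ 31.195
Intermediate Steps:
T(u) = 63*u (T(u) = (9*u)*7 = 63*u)
(T(350 - 243) + 462931)/(B(665) + 14391) = (63*(350 - 243) + 462931)/(665 + 14391) = (63*107 + 462931)/15056 = (6741 + 462931)*(1/15056) = 469672*(1/15056) = 58709/1882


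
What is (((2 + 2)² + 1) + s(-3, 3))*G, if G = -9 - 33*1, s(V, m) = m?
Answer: -840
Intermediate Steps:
G = -42 (G = -9 - 33 = -42)
(((2 + 2)² + 1) + s(-3, 3))*G = (((2 + 2)² + 1) + 3)*(-42) = ((4² + 1) + 3)*(-42) = ((16 + 1) + 3)*(-42) = (17 + 3)*(-42) = 20*(-42) = -840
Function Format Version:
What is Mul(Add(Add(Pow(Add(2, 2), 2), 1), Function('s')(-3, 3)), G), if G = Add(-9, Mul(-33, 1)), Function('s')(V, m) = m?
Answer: -840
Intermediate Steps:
G = -42 (G = Add(-9, -33) = -42)
Mul(Add(Add(Pow(Add(2, 2), 2), 1), Function('s')(-3, 3)), G) = Mul(Add(Add(Pow(Add(2, 2), 2), 1), 3), -42) = Mul(Add(Add(Pow(4, 2), 1), 3), -42) = Mul(Add(Add(16, 1), 3), -42) = Mul(Add(17, 3), -42) = Mul(20, -42) = -840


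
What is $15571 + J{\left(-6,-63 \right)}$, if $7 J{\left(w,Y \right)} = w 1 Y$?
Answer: $15625$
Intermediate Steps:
$J{\left(w,Y \right)} = \frac{Y w}{7}$ ($J{\left(w,Y \right)} = \frac{w 1 Y}{7} = \frac{w Y}{7} = \frac{Y w}{7}$)
$15571 + J{\left(-6,-63 \right)} = 15571 + \frac{1}{7} \left(-63\right) \left(-6\right) = 15571 + 54 = 15625$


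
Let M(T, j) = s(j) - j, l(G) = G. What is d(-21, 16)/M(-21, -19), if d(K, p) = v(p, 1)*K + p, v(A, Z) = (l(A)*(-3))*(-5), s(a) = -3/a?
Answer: -23864/91 ≈ -262.24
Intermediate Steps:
v(A, Z) = 15*A (v(A, Z) = (A*(-3))*(-5) = -3*A*(-5) = 15*A)
d(K, p) = p + 15*K*p (d(K, p) = (15*p)*K + p = 15*K*p + p = p + 15*K*p)
M(T, j) = -j - 3/j (M(T, j) = -3/j - j = -j - 3/j)
d(-21, 16)/M(-21, -19) = (16*(1 + 15*(-21)))/(-1*(-19) - 3/(-19)) = (16*(1 - 315))/(19 - 3*(-1/19)) = (16*(-314))/(19 + 3/19) = -5024/364/19 = -5024*19/364 = -23864/91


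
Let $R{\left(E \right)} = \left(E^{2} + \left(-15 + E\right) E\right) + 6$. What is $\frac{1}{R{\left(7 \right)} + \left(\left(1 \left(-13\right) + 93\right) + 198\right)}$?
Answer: $\frac{1}{277} \approx 0.0036101$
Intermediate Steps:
$R{\left(E \right)} = 6 + E^{2} + E \left(-15 + E\right)$ ($R{\left(E \right)} = \left(E^{2} + E \left(-15 + E\right)\right) + 6 = 6 + E^{2} + E \left(-15 + E\right)$)
$\frac{1}{R{\left(7 \right)} + \left(\left(1 \left(-13\right) + 93\right) + 198\right)} = \frac{1}{\left(6 - 105 + 2 \cdot 7^{2}\right) + \left(\left(1 \left(-13\right) + 93\right) + 198\right)} = \frac{1}{\left(6 - 105 + 2 \cdot 49\right) + \left(\left(-13 + 93\right) + 198\right)} = \frac{1}{\left(6 - 105 + 98\right) + \left(80 + 198\right)} = \frac{1}{-1 + 278} = \frac{1}{277}$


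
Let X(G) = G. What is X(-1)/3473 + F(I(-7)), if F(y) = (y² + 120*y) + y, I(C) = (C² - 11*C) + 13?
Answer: 125514219/3473 ≈ 36140.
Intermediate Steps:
I(C) = 13 + C² - 11*C
F(y) = y² + 121*y
X(-1)/3473 + F(I(-7)) = -1/3473 + (13 + (-7)² - 11*(-7))*(121 + (13 + (-7)² - 11*(-7))) = -1*1/3473 + (13 + 49 + 77)*(121 + (13 + 49 + 77)) = -1/3473 + 139*(121 + 139) = -1/3473 + 139*260 = -1/3473 + 36140 = 125514219/3473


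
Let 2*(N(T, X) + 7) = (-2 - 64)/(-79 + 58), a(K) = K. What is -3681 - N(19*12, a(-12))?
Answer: -25729/7 ≈ -3675.6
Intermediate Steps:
N(T, X) = -38/7 (N(T, X) = -7 + ((-2 - 64)/(-79 + 58))/2 = -7 + (-66/(-21))/2 = -7 + (-66*(-1/21))/2 = -7 + (½)*(22/7) = -7 + 11/7 = -38/7)
-3681 - N(19*12, a(-12)) = -3681 - 1*(-38/7) = -3681 + 38/7 = -25729/7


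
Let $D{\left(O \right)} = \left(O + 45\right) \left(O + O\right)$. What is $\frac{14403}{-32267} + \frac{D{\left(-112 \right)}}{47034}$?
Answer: $- \frac{1441549}{11325717} \approx -0.12728$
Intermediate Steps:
$D{\left(O \right)} = 2 O \left(45 + O\right)$ ($D{\left(O \right)} = \left(45 + O\right) 2 O = 2 O \left(45 + O\right)$)
$\frac{14403}{-32267} + \frac{D{\left(-112 \right)}}{47034} = \frac{14403}{-32267} + \frac{2 \left(-112\right) \left(45 - 112\right)}{47034} = 14403 \left(- \frac{1}{32267}\right) + 2 \left(-112\right) \left(-67\right) \frac{1}{47034} = - \frac{14403}{32267} + 15008 \cdot \frac{1}{47034} = - \frac{14403}{32267} + \frac{112}{351} = - \frac{1441549}{11325717}$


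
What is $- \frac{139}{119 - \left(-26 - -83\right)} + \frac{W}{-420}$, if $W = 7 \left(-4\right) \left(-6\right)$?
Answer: $- \frac{819}{310} \approx -2.6419$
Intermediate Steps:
$W = 168$ ($W = \left(-28\right) \left(-6\right) = 168$)
$- \frac{139}{119 - \left(-26 - -83\right)} + \frac{W}{-420} = - \frac{139}{119 - \left(-26 - -83\right)} + \frac{168}{-420} = - \frac{139}{119 - \left(-26 + 83\right)} + 168 \left(- \frac{1}{420}\right) = - \frac{139}{119 - 57} - \frac{2}{5} = - \frac{139}{62} - \frac{2}{5} = - \frac{819}{310}$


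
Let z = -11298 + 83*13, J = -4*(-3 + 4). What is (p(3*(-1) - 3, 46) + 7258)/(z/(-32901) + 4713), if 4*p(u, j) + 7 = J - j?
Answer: 86664225/56390048 ≈ 1.5369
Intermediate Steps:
J = -4 (J = -4*1 = -4)
p(u, j) = -11/4 - j/4 (p(u, j) = -7/4 + (-4 - j)/4 = -7/4 + (-1 - j/4) = -11/4 - j/4)
z = -10219 (z = -11298 + 1079 = -10219)
(p(3*(-1) - 3, 46) + 7258)/(z/(-32901) + 4713) = ((-11/4 - ¼*46) + 7258)/(-10219/(-32901) + 4713) = ((-11/4 - 23/2) + 7258)/(-10219*(-1/32901) + 4713) = (-57/4 + 7258)/(929/2991 + 4713) = 28975/(4*(14097512/2991)) = (28975/4)*(2991/14097512) = 86664225/56390048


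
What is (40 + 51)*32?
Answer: 2912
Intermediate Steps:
(40 + 51)*32 = 91*32 = 2912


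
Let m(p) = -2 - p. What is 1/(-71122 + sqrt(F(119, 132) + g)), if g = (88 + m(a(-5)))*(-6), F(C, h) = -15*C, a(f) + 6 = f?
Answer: -71122/5058341251 - 3*I*sqrt(263)/5058341251 ≈ -1.406e-5 - 9.6181e-9*I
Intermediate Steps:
a(f) = -6 + f
g = -582 (g = (88 + (-2 - (-6 - 5)))*(-6) = (88 + (-2 - 1*(-11)))*(-6) = (88 + (-2 + 11))*(-6) = (88 + 9)*(-6) = 97*(-6) = -582)
1/(-71122 + sqrt(F(119, 132) + g)) = 1/(-71122 + sqrt(-15*119 - 582)) = 1/(-71122 + sqrt(-1785 - 582)) = 1/(-71122 + sqrt(-2367)) = 1/(-71122 + 3*I*sqrt(263))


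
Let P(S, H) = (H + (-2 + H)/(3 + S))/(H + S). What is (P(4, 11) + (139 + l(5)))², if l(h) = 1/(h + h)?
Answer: 863360689/44100 ≈ 19577.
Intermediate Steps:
l(h) = 1/(2*h)
P(S, H) = (H + (-2 + H)/(3 + S))/(H + S)
(P(4, 11) + (139 + l(5)))² = ((-2 + 4*11 + 11*4)/(4² + 3*11 + 3*4 + 11*4) + (139 + (½)/5))² = ((-2 + 44 + 44)/(16 + 33 + 12 + 44) + (139 + (½)*(⅕)))² = (86/105 + (139 + ⅒))² = ((1/105)*86 + 1391/10)² = (86/105 + 1391/10)² = (29383/210)² = 863360689/44100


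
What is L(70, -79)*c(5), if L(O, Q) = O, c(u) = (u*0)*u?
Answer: 0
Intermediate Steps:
c(u) = 0 (c(u) = 0*u = 0)
L(70, -79)*c(5) = 70*0 = 0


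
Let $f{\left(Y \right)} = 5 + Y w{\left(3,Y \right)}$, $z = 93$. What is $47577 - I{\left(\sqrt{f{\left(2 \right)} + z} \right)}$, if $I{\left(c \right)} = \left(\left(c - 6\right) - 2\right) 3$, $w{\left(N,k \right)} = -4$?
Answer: $47601 - 9 \sqrt{10} \approx 47573.0$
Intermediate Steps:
$f{\left(Y \right)} = 5 - 4 Y$ ($f{\left(Y \right)} = 5 + Y \left(-4\right) = 5 - 4 Y$)
$I{\left(c \right)} = -24 + 3 c$ ($I{\left(c \right)} = \left(\left(c - 6\right) - 2\right) 3 = \left(\left(-6 + c\right) - 2\right) 3 = \left(-8 + c\right) 3 = -24 + 3 c$)
$47577 - I{\left(\sqrt{f{\left(2 \right)} + z} \right)} = 47577 - \left(-24 + 3 \sqrt{\left(5 - 8\right) + 93}\right) = 47577 - \left(-24 + 3 \sqrt{-3 + 93}\right) = 47577 - \left(-24 + 3 \sqrt{90}\right) = 47577 - \left(-24 + 3 \cdot 3 \sqrt{10}\right) = 47577 - \left(-24 + 9 \sqrt{10}\right) = 47577 + \left(24 - 9 \sqrt{10}\right) = 47601 - 9 \sqrt{10}$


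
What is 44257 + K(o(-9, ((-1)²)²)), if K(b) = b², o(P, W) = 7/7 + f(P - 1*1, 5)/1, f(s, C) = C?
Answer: 44293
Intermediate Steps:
o(P, W) = 6 (o(P, W) = 7/7 + 5/1 = 7*(⅐) + 5*1 = 1 + 5 = 6)
44257 + K(o(-9, ((-1)²)²)) = 44257 + 6² = 44257 + 36 = 44293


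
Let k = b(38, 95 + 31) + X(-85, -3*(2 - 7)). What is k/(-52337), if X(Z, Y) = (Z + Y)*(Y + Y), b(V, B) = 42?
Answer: 2058/52337 ≈ 0.039322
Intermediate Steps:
X(Z, Y) = 2*Y*(Y + Z) (X(Z, Y) = (Y + Z)*(2*Y) = 2*Y*(Y + Z))
k = -2058 (k = 42 + 2*(-3*(2 - 7))*(-3*(2 - 7) - 85) = 42 + 2*(-3*(-5))*(-3*(-5) - 85) = 42 + 2*15*(15 - 85) = 42 + 2*15*(-70) = 42 - 2100 = -2058)
k/(-52337) = -2058/(-52337) = -2058*(-1/52337) = 2058/52337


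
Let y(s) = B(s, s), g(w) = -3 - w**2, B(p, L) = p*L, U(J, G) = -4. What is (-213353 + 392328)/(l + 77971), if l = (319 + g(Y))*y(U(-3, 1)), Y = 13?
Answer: 178975/80323 ≈ 2.2282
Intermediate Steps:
B(p, L) = L*p
y(s) = s**2 (y(s) = s*s = s**2)
l = 2352 (l = (319 + (-3 - 1*13**2))*(-4)**2 = (319 + (-3 - 1*169))*16 = (319 + (-3 - 169))*16 = (319 - 172)*16 = 147*16 = 2352)
(-213353 + 392328)/(l + 77971) = (-213353 + 392328)/(2352 + 77971) = 178975/80323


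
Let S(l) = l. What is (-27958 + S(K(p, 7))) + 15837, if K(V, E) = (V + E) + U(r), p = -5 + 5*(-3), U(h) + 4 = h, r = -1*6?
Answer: -12144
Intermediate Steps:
r = -6
U(h) = -4 + h
p = -20 (p = -5 - 15 = -20)
K(V, E) = -10 + E + V (K(V, E) = (V + E) + (-4 - 6) = (E + V) - 10 = -10 + E + V)
(-27958 + S(K(p, 7))) + 15837 = (-27958 + (-10 + 7 - 20)) + 15837 = (-27958 - 23) + 15837 = -27981 + 15837 = -12144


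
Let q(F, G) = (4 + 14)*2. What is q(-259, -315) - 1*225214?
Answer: -225178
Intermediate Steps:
q(F, G) = 36 (q(F, G) = 18*2 = 36)
q(-259, -315) - 1*225214 = 36 - 1*225214 = 36 - 225214 = -225178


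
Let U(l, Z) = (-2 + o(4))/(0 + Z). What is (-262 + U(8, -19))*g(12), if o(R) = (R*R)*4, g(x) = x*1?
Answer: -60480/19 ≈ -3183.2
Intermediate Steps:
g(x) = x
o(R) = 4*R**2 (o(R) = R**2*4 = 4*R**2)
U(l, Z) = 62/Z (U(l, Z) = (-2 + 4*4**2)/(0 + Z) = (-2 + 4*16)/Z = (-2 + 64)/Z = 62/Z)
(-262 + U(8, -19))*g(12) = (-262 + 62/(-19))*12 = (-262 + 62*(-1/19))*12 = (-262 - 62/19)*12 = -5040/19*12 = -60480/19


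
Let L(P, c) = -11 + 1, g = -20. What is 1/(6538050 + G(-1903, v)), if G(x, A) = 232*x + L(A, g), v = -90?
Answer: 1/6096544 ≈ 1.6403e-7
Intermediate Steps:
L(P, c) = -10
G(x, A) = -10 + 232*x (G(x, A) = 232*x - 10 = -10 + 232*x)
1/(6538050 + G(-1903, v)) = 1/(6538050 + (-10 + 232*(-1903))) = 1/(6538050 + (-10 - 441496)) = 1/(6538050 - 441506) = 1/6096544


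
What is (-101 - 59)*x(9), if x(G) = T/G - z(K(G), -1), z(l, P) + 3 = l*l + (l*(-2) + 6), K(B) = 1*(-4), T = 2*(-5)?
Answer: 40480/9 ≈ 4497.8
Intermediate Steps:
T = -10
K(B) = -4
z(l, P) = 3 + l² - 2*l (z(l, P) = -3 + (l*l + (l*(-2) + 6)) = -3 + (l² + (-2*l + 6)) = -3 + (l² + (6 - 2*l)) = -3 + (6 + l² - 2*l) = 3 + l² - 2*l)
x(G) = -27 - 10/G (x(G) = -10/G - (3 + (-4)² - 2*(-4)) = -10/G - (3 + 16 + 8) = -10/G - 1*27 = -10/G - 27 = -27 - 10/G)
(-101 - 59)*x(9) = (-101 - 59)*(-27 - 10/9) = -160*(-27 - 10*⅑) = -160*(-27 - 10/9) = -160*(-253/9) = 40480/9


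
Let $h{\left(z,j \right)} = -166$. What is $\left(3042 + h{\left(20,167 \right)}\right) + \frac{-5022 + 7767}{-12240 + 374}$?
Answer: $\frac{34123871}{11866} \approx 2875.8$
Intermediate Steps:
$\left(3042 + h{\left(20,167 \right)}\right) + \frac{-5022 + 7767}{-12240 + 374} = \left(3042 - 166\right) + \frac{-5022 + 7767}{-12240 + 374} = 2876 + \frac{2745}{-11866} = 2876 + 2745 \left(- \frac{1}{11866}\right) = 2876 - \frac{2745}{11866} = \frac{34123871}{11866}$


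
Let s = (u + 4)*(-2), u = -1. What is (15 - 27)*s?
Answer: 72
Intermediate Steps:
s = -6 (s = (-1 + 4)*(-2) = 3*(-2) = -6)
(15 - 27)*s = (15 - 27)*(-6) = -12*(-6) = 72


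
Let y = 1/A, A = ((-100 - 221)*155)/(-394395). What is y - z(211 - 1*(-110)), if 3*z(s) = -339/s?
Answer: 82382/9951 ≈ 8.2788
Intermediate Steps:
z(s) = -113/s (z(s) = (-339/s)/3 = -113/s)
A = 3317/26293 (A = -321*155*(-1/394395) = -49755*(-1/394395) = 3317/26293 ≈ 0.12616)
y = 26293/3317 (y = 1/(3317/26293) = 26293/3317 ≈ 7.9267)
y - z(211 - 1*(-110)) = 26293/3317 - (-113)/(211 - 1*(-110)) = 26293/3317 - (-113)/(211 + 110) = 26293/3317 - (-113)/321 = 26293/3317 - 1*(-113/321) = 26293/3317 + 113/321 = 82382/9951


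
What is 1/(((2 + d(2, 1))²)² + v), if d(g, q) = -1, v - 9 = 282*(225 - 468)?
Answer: -1/68516 ≈ -1.4595e-5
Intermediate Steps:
v = -68517 (v = 9 + 282*(225 - 468) = 9 + 282*(-243) = 9 - 68526 = -68517)
1/(((2 + d(2, 1))²)² + v) = 1/(((2 - 1)²)² - 68517) = 1/((1²)² - 68517) = 1/(1² - 68517) = 1/(1 - 68517) = 1/(-68516) = -1/68516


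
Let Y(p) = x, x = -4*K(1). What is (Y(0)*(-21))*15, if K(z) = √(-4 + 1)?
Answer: 1260*I*√3 ≈ 2182.4*I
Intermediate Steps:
K(z) = I*√3 (K(z) = √(-3) = I*√3)
x = -4*I*√3 ≈ -6.9282*I
Y(p) = -4*I*√3
(Y(0)*(-21))*15 = (-4*I*√3*(-21))*15 = (84*I*√3)*15 = 1260*I*√3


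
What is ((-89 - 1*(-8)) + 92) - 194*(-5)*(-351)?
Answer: -340459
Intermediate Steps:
((-89 - 1*(-8)) + 92) - 194*(-5)*(-351) = ((-89 + 8) + 92) + 970*(-351) = (-81 + 92) - 340470 = 11 - 340470 = -340459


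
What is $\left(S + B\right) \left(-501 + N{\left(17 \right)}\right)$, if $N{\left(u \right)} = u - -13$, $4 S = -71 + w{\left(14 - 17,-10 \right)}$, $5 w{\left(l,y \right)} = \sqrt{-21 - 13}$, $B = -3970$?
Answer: $\frac{7512921}{4} - \frac{471 i \sqrt{34}}{20} \approx 1.8782 \cdot 10^{6} - 137.32 i$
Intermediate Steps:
$w{\left(l,y \right)} = \frac{i \sqrt{34}}{5}$ ($w{\left(l,y \right)} = \frac{\sqrt{-21 - 13}}{5} = \frac{\sqrt{-34}}{5} = \frac{i \sqrt{34}}{5}$)
$S = - \frac{71}{4} + \frac{i \sqrt{34}}{20}$ ($S = \frac{-71 + \frac{i \sqrt{34}}{5}}{4} = - \frac{71}{4} + \frac{i \sqrt{34}}{20} \approx -17.75 + 0.29155 i$)
$N{\left(u \right)} = 13 + u$ ($N{\left(u \right)} = u + 13 = 13 + u$)
$\left(S + B\right) \left(-501 + N{\left(17 \right)}\right) = \left(\left(- \frac{71}{4} + \frac{i \sqrt{34}}{20}\right) - 3970\right) \left(-501 + \left(13 + 17\right)\right) = \left(- \frac{15951}{4} + \frac{i \sqrt{34}}{20}\right) \left(-501 + 30\right) = \left(- \frac{15951}{4} + \frac{i \sqrt{34}}{20}\right) \left(-471\right) = \frac{7512921}{4} - \frac{471 i \sqrt{34}}{20}$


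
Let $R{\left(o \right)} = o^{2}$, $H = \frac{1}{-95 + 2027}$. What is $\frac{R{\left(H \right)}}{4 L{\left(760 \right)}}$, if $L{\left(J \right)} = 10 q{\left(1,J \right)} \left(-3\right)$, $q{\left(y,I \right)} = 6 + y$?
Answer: $- \frac{1}{3135404160} \approx -3.1894 \cdot 10^{-10}$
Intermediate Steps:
$L{\left(J \right)} = -210$ ($L{\left(J \right)} = 10 \left(6 + 1\right) \left(-3\right) = 10 \cdot 7 \left(-3\right) = 70 \left(-3\right) = -210$)
$H = \frac{1}{1932} \approx 0.0005176$
$\frac{R{\left(H \right)}}{4 L{\left(760 \right)}} = \frac{1}{3732624 \cdot 4 \left(-210\right)} = \frac{1}{3732624 \left(-840\right)} = \frac{1}{3732624} \left(- \frac{1}{840}\right) = - \frac{1}{3135404160}$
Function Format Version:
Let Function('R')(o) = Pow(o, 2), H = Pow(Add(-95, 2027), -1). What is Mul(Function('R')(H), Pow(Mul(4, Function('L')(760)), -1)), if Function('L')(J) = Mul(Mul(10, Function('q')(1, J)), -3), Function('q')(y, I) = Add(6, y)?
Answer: Rational(-1, 3135404160) ≈ -3.1894e-10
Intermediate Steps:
Function('L')(J) = -210 (Function('L')(J) = Mul(Mul(10, Add(6, 1)), -3) = Mul(Mul(10, 7), -3) = Mul(70, -3) = -210)
H = Rational(1, 1932) (H = Pow(1932, -1) = Rational(1, 1932) ≈ 0.00051760)
Mul(Function('R')(H), Pow(Mul(4, Function('L')(760)), -1)) = Mul(Pow(Rational(1, 1932), 2), Pow(Mul(4, -210), -1)) = Mul(Rational(1, 3732624), Pow(-840, -1)) = Mul(Rational(1, 3732624), Rational(-1, 840)) = Rational(-1, 3135404160)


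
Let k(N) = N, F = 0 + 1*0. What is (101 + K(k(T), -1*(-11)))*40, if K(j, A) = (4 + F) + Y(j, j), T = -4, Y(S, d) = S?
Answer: 4040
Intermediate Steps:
F = 0 (F = 0 + 0 = 0)
K(j, A) = 4 + j (K(j, A) = (4 + 0) + j = 4 + j)
(101 + K(k(T), -1*(-11)))*40 = (101 + (4 - 4))*40 = (101 + 0)*40 = 101*40 = 4040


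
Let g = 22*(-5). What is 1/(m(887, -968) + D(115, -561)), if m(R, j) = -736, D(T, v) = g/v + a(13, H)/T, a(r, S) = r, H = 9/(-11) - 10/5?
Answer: -5865/4314827 ≈ -0.0013593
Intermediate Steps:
H = -31/11 (H = 9*(-1/11) - 10*1/5 = -9/11 - 2 = -31/11 ≈ -2.8182)
g = -110
D(T, v) = -110/v + 13/T
1/(m(887, -968) + D(115, -561)) = 1/(-736 + (-110/(-561) + 13/115)) = 1/(-736 + (-110*(-1/561) + 13*(1/115))) = 1/(-736 + (10/51 + 13/115)) = 1/(-736 + 1813/5865) = 1/(-4314827/5865) = -5865/4314827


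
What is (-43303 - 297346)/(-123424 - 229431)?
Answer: 340649/352855 ≈ 0.96541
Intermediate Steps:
(-43303 - 297346)/(-123424 - 229431) = -340649/(-352855) = -340649*(-1/352855) = 340649/352855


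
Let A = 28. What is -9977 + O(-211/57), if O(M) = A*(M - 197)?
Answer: -889009/57 ≈ -15597.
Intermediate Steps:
O(M) = -5516 + 28*M (O(M) = 28*(M - 197) = 28*(-197 + M) = -5516 + 28*M)
-9977 + O(-211/57) = -9977 + (-5516 + 28*(-211/57)) = -9977 + (-5516 - 5908/57) = -9977 - 320320/57 = -889009/57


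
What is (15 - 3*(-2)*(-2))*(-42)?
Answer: -126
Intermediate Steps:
(15 - 3*(-2)*(-2))*(-42) = (15 + 6*(-2))*(-42) = (15 - 12)*(-42) = 3*(-42) = -126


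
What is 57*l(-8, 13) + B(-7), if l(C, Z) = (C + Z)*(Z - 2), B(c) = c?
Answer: 3128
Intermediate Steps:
l(C, Z) = (-2 + Z)*(C + Z) (l(C, Z) = (C + Z)*(-2 + Z) = (-2 + Z)*(C + Z))
57*l(-8, 13) + B(-7) = 57*(13² - 2*(-8) - 2*13 - 8*13) - 7 = 57*(169 + 16 - 26 - 104) - 7 = 57*55 - 7 = 3135 - 7 = 3128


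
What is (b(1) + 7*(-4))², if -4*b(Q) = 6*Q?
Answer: 3481/4 ≈ 870.25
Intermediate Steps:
b(Q) = -3*Q/2
(b(1) + 7*(-4))² = (-3/2*1 + 7*(-4))² = (-3/2 - 28)² = (-59/2)² = 3481/4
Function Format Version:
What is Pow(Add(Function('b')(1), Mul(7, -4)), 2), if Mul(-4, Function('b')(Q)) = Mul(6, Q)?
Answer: Rational(3481, 4) ≈ 870.25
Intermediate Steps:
Function('b')(Q) = Mul(Rational(-3, 2), Q) (Function('b')(Q) = Mul(Rational(-1, 4), Mul(6, Q)) = Mul(Rational(-3, 2), Q))
Pow(Add(Function('b')(1), Mul(7, -4)), 2) = Pow(Add(Mul(Rational(-3, 2), 1), Mul(7, -4)), 2) = Pow(Add(Rational(-3, 2), -28), 2) = Pow(Rational(-59, 2), 2) = Rational(3481, 4)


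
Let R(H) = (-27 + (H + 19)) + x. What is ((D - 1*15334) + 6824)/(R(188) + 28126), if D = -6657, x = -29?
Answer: -15167/28277 ≈ -0.53637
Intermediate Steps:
R(H) = -37 + H (R(H) = (-27 + (H + 19)) - 29 = (-27 + (19 + H)) - 29 = (-8 + H) - 29 = -37 + H)
((D - 1*15334) + 6824)/(R(188) + 28126) = ((-6657 - 1*15334) + 6824)/((-37 + 188) + 28126) = ((-6657 - 15334) + 6824)/(151 + 28126) = (-21991 + 6824)/28277 = -15167*1/28277 = -15167/28277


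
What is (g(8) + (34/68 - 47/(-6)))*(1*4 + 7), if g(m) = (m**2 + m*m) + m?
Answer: 4763/3 ≈ 1587.7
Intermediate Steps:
g(m) = m + 2*m**2 (g(m) = (m**2 + m**2) + m = 2*m**2 + m = m + 2*m**2)
(g(8) + (34/68 - 47/(-6)))*(1*4 + 7) = (8*(1 + 2*8) + (34/68 - 47/(-6)))*(1*4 + 7) = (8*(1 + 16) + (34*(1/68) - 47*(-1/6)))*(4 + 7) = (8*17 + (1/2 + 47/6))*11 = (136 + 25/3)*11 = (433/3)*11 = 4763/3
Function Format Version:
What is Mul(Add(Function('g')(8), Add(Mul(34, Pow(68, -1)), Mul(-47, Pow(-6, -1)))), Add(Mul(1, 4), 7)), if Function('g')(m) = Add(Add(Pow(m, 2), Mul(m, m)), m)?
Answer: Rational(4763, 3) ≈ 1587.7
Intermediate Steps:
Function('g')(m) = Add(m, Mul(2, Pow(m, 2))) (Function('g')(m) = Add(Add(Pow(m, 2), Pow(m, 2)), m) = Add(Mul(2, Pow(m, 2)), m) = Add(m, Mul(2, Pow(m, 2))))
Mul(Add(Function('g')(8), Add(Mul(34, Pow(68, -1)), Mul(-47, Pow(-6, -1)))), Add(Mul(1, 4), 7)) = Mul(Add(Mul(8, Add(1, Mul(2, 8))), Add(Mul(34, Pow(68, -1)), Mul(-47, Pow(-6, -1)))), Add(Mul(1, 4), 7)) = Mul(Add(Mul(8, Add(1, 16)), Add(Mul(34, Rational(1, 68)), Mul(-47, Rational(-1, 6)))), Add(4, 7)) = Mul(Add(Mul(8, 17), Add(Rational(1, 2), Rational(47, 6))), 11) = Mul(Add(136, Rational(25, 3)), 11) = Mul(Rational(433, 3), 11) = Rational(4763, 3)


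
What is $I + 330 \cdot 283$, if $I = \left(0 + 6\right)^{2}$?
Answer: $93426$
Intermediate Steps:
$I = 36$ ($I = 6^{2} = 36$)
$I + 330 \cdot 283 = 36 + 330 \cdot 283 = 36 + 93390 = 93426$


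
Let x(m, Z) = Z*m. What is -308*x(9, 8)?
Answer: -22176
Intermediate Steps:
-308*x(9, 8) = -2464*9 = -308*72 = -22176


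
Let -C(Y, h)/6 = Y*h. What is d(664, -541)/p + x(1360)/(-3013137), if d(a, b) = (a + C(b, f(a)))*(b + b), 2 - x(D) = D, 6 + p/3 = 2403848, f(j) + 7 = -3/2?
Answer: 14632930321871/3621552636177 ≈ 4.0405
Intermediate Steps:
f(j) = -17/2 (f(j) = -7 - 3/2 = -17/2)
p = 7211526 (p = -18 + 3*2403848 = -18 + 7211544 = 7211526)
C(Y, h) = -6*Y*h
x(D) = 2 - D
d(a, b) = 2*b*(a + 51*b) (d(a, b) = (a - 6*b*(-17/2))*(b + b) = (a + 51*b)*(2*b) = 2*b*(a + 51*b))
d(664, -541)/p + x(1360)/(-3013137) = (2*(-541)*(664 + 51*(-541)))/7211526 + (2 - 1*1360)/(-3013137) = (2*(-541)*(664 - 27591))*(1/7211526) + (2 - 1360)*(-1/3013137) = (2*(-541)*(-26927))*(1/7211526) - 1358*(-1/3013137) = 29135014*(1/7211526) + 1358/3013137 = 14567507/3605763 + 1358/3013137 = 14632930321871/3621552636177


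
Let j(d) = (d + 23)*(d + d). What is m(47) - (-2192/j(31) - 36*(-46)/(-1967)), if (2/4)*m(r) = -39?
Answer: -125953574/1646379 ≈ -76.503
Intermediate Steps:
m(r) = -78 (m(r) = 2*(-39) = -78)
j(d) = 2*d*(23 + d) (j(d) = (23 + d)*(2*d) = 2*d*(23 + d))
m(47) - (-2192/j(31) - 36*(-46)/(-1967)) = -78 - (-2192*1/(62*(23 + 31)) - 36*(-46)/(-1967)) = -78 - (-2192/(2*31*54) + 1656*(-1/1967)) = -78 - (-2192/3348 - 1656/1967) = -78 - (-2192*1/3348 - 1656/1967) = -78 - (-548/837 - 1656/1967) = -78 - 1*(-2463988/1646379) = -78 + 2463988/1646379 = -125953574/1646379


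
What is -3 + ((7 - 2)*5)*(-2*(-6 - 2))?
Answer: 397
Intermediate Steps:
-3 + ((7 - 2)*5)*(-2*(-6 - 2)) = -3 + (5*5)*(-2*(-8)) = -3 + 25*16 = -3 + 400 = 397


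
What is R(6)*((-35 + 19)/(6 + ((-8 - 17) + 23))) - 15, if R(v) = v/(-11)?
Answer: -141/11 ≈ -12.818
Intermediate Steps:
R(v) = -v/11 (R(v) = v*(-1/11) = -v/11)
R(6)*((-35 + 19)/(6 + ((-8 - 17) + 23))) - 15 = (-1/11*6)*((-35 + 19)/(6 + ((-8 - 17) + 23))) - 15 = -(-96)/(11*(6 + (-25 + 23))) - 15 = -(-96)/(11*(6 - 2)) - 15 = -(-96)/(11*4) - 15 = -6/11*(-4) - 15 = 24/11 - 15 = -141/11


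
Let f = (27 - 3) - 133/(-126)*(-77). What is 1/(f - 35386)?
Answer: -18/637979 ≈ -2.8214e-5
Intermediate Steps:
f = -1031/18 (f = 24 - 133*(-1/126)*(-77) = 24 + (19/18)*(-77) = 24 - 1463/18 = -1031/18 ≈ -57.278)
1/(f - 35386) = 1/(-1031/18 - 35386) = 1/(-637979/18) = -18/637979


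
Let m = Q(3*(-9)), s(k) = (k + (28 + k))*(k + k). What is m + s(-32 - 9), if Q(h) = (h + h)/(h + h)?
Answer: 4429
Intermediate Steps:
Q(h) = 1 (Q(h) = (2*h)/((2*h)) = (2*h)*(1/(2*h)) = 1)
s(k) = 2*k*(28 + 2*k) (s(k) = (28 + 2*k)*(2*k) = 2*k*(28 + 2*k))
m = 1
m + s(-32 - 9) = 1 + 4*(-32 - 9)*(14 + (-32 - 9)) = 1 + 4*(-41)*(14 - 41) = 1 + 4*(-41)*(-27) = 1 + 4428 = 4429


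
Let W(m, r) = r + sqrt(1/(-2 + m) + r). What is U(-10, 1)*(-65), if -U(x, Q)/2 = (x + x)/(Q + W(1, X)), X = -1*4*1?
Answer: 3900/7 + 1300*I*sqrt(5)/7 ≈ 557.14 + 415.27*I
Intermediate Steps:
X = -4 (X = -4*1 = -4)
W(m, r) = r + sqrt(r + 1/(-2 + m))
U(x, Q) = -4*x/(-4 + Q + I*sqrt(5)) (U(x, Q) = -2*(x + x)/(Q + (-4 + sqrt((1 - 4*(-2 + 1))/(-2 + 1)))) = -2*2*x/(Q + (-4 + sqrt((1 - 4*(-1))/(-1)))) = -2*2*x/(Q + (-4 + sqrt(-(1 + 4)))) = -2*2*x/(Q + (-4 + sqrt(-1*5))) = -2*2*x/(Q + (-4 + sqrt(-5))) = -2*2*x/(Q + (-4 + I*sqrt(5))) = -2*2*x/(-4 + Q + I*sqrt(5)) = -4*x/(-4 + Q + I*sqrt(5)))
U(-10, 1)*(-65) = -4*(-10)/(-4 + 1 + I*sqrt(5))*(-65) = -4*(-10)/(-3 + I*sqrt(5))*(-65) = (40/(-3 + I*sqrt(5)))*(-65) = -2600/(-3 + I*sqrt(5))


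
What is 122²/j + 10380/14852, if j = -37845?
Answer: 42943483/140518485 ≈ 0.30561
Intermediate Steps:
122²/j + 10380/14852 = 122²/(-37845) + 10380/14852 = 14884*(-1/37845) + 10380*(1/14852) = -14884/37845 + 2595/3713 = 42943483/140518485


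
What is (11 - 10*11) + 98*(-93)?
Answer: -9213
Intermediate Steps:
(11 - 10*11) + 98*(-93) = (11 - 110) - 9114 = -99 - 9114 = -9213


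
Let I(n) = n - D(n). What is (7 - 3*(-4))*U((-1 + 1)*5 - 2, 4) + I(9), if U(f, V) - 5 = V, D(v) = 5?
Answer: 175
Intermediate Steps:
I(n) = -5 + n (I(n) = n - 1*5 = n - 5 = -5 + n)
U(f, V) = 5 + V
(7 - 3*(-4))*U((-1 + 1)*5 - 2, 4) + I(9) = (7 - 3*(-4))*(5 + 4) + (-5 + 9) = (7 + 12)*9 + 4 = 19*9 + 4 = 171 + 4 = 175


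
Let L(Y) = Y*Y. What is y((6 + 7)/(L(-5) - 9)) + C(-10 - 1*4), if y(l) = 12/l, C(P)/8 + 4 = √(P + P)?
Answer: -224/13 + 16*I*√7 ≈ -17.231 + 42.332*I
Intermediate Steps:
L(Y) = Y²
C(P) = -32 + 8*√2*√P (C(P) = -32 + 8*√(P + P) = -32 + 8*√(2*P) = -32 + 8*(√2*√P) = -32 + 8*√2*√P)
y((6 + 7)/(L(-5) - 9)) + C(-10 - 1*4) = 12/(((6 + 7)/((-5)² - 9))) + (-32 + 8*√2*√(-10 - 1*4)) = 12/((13/(25 - 9))) + (-32 + 8*√2*√(-10 - 4)) = 12/((13/16)) + (-32 + 8*√2*√(-14)) = 12/((13*(1/16))) + (-32 + 8*√2*(I*√14)) = 12/(13/16) + (-32 + 16*I*√7) = 12*(16/13) + (-32 + 16*I*√7) = 192/13 + (-32 + 16*I*√7) = -224/13 + 16*I*√7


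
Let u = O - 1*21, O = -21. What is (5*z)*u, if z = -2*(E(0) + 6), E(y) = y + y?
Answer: 2520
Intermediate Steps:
E(y) = 2*y
u = -42 (u = -21 - 1*21 = -21 - 21 = -42)
z = -12 (z = -2*(2*0 + 6) = -2*(0 + 6) = -2*6 = -12)
(5*z)*u = (5*(-12))*(-42) = -60*(-42) = 2520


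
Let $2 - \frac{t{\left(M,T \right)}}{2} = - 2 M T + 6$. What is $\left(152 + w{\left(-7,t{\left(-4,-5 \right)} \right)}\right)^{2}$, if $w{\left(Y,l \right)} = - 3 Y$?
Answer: $29929$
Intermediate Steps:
$t{\left(M,T \right)} = -8 + 4 M T$ ($t{\left(M,T \right)} = 4 - 2 \left(- 2 M T + 6\right) = 4 - 2 \left(6 - 2 M T\right) = 4 + \left(-12 + 4 M T\right) = -8 + 4 M T$)
$\left(152 + w{\left(-7,t{\left(-4,-5 \right)} \right)}\right)^{2} = \left(152 - -21\right)^{2} = \left(152 + 21\right)^{2} = 173^{2} = 29929$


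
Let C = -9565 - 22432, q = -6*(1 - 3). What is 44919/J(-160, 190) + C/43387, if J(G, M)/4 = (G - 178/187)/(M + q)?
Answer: -364463492323/25858652 ≈ -14094.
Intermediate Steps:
q = 12 (q = -6*(-2) = 12)
J(G, M) = 4*(-178/187 + G)/(12 + M) (J(G, M) = 4*((G - 178/187)/(M + 12)) = 4*((G - 178*1/187)/(12 + M)) = 4*((G - 178/187)/(12 + M)) = 4*((-178/187 + G)/(12 + M)) = 4*(-178/187 + G)/(12 + M))
C = -31997
44919/J(-160, 190) + C/43387 = 44919/((4*(-178 + 187*(-160))/(187*(12 + 190)))) - 31997/43387 = 44919/(((4/187)*(-178 - 29920)/202)) - 31997*1/43387 = 44919/(((4/187)*(1/202)*(-30098))) - 31997/43387 = 44919/(-596/187) - 31997/43387 = 44919*(-187/596) - 31997/43387 = -8399853/596 - 31997/43387 = -364463492323/25858652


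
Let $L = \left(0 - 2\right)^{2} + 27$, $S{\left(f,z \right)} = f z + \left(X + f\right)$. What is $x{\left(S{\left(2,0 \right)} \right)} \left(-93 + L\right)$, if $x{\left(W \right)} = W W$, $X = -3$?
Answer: $-62$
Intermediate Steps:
$S{\left(f,z \right)} = -3 + f + f z$ ($S{\left(f,z \right)} = f z + \left(-3 + f\right) = -3 + f + f z$)
$x{\left(W \right)} = W^{2}$
$L = 31$ ($L = \left(-2\right)^{2} + 27 = 4 + 27 = 31$)
$x{\left(S{\left(2,0 \right)} \right)} \left(-93 + L\right) = \left(-3 + 2 + 2 \cdot 0\right)^{2} \left(-93 + 31\right) = \left(-3 + 2 + 0\right)^{2} \left(-62\right) = \left(-1\right)^{2} \left(-62\right) = 1 \left(-62\right) = -62$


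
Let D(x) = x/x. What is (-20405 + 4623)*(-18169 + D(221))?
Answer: 286727376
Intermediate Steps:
D(x) = 1
(-20405 + 4623)*(-18169 + D(221)) = (-20405 + 4623)*(-18169 + 1) = -15782*(-18168) = 286727376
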